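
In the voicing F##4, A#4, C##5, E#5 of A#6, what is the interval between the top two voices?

Those voices are C##5 and E#5.
From C## to E#: 3 semitones over a third = minor.

minor third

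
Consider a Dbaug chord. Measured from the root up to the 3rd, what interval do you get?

The chord tones of Dbaug (Db augmented) are Db F A.
That puts Db below F.
Db up to F spans 3 letter names and 4 semitones — a major third.

major 3rd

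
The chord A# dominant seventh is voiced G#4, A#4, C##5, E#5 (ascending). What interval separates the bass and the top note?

major sixth

The outer voices are G#4 and E#5.
Counting 6 letters and 9 half steps from G# gives a major sixth.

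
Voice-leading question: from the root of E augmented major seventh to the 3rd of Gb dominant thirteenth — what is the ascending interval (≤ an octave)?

d5

E augmented major seventh has E as its root, and Gb dominant thirteenth has Bb as its 3rd.
E up to Bb is 6 semitones, a half step narrower than a perfect fifth, so the interval is diminished.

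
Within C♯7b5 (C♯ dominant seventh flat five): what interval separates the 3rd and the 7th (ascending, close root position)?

The chord tones of C♯7b5 are C♯ E♯ G B.
The 3rd is E♯ and the 7th is B.
E♯ up to B is 6 semitones, a half step narrower than a perfect fifth, so the interval is diminished.
This 3–7 tritone is the characteristic tension at the heart of the dominant sound.

diminished fifth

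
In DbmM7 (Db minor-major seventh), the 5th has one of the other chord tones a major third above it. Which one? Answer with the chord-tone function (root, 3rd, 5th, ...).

Spelling the chord: Db, Fb, Ab, C.
The 5th is Ab. A major third above Ab is C.
C is the chord's 7th.

7th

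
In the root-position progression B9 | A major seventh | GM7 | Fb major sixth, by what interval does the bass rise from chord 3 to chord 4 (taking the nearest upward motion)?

The roots are G and Fb.
7 letter names make it a seventh; at 9 semitones (a whole step narrower than major) the quality is diminished.

diminished seventh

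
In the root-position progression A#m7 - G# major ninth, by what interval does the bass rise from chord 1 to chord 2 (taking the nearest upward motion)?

minor 7th

The roots are A# and G#.
7 letter names make it a seventh; at 10 semitones (a half step narrower than major) the quality is minor.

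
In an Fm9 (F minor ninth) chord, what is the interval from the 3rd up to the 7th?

perfect 5th

Fmin9 is spelled F, Ab, C, Eb, G.
That puts Ab below Eb.
From Ab to Eb is 7 semitones, exactly the perfect fifth.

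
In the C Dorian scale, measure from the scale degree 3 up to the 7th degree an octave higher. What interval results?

perfect 12th

The scale runs C D E♭ F G A B♭.
The scale degree 3 is E♭ and the 7th scale degree (up an octave) is B♭.
From E♭ to B♭ is 19 semitones, exactly the perfect twelfth.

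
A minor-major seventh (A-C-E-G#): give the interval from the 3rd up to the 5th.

The 3rd is C and the 5th is E.
C up to E spans 3 letter names and 4 semitones — a major third.

M3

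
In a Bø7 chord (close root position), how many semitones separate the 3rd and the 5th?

Spelling the chord: B, D, F, A.
D to F is a minor third: 3 semitones.

3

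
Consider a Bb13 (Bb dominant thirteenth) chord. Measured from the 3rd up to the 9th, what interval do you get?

minor seventh

The chord tones of Bb13 (Bb dominant thirteenth) are Bb–D–F–Ab–C–G.
3rd = D; 9th = C.
From D to C: 10 semitones over a seventh = minor.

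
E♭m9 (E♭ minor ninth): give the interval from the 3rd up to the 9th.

M7

Spelling the chord: E♭–G♭–B♭–D♭–F.
That puts G♭ below F.
G♭ up to F spans 7 letter names and 11 semitones — a major seventh.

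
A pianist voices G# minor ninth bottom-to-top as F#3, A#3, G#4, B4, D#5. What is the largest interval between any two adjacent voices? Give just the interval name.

minor seventh

Adjacent intervals: F#3→A#3 = major third; A#3→G#4 = minor seventh; G#4→B4 = minor third; B4→D#5 = major third.
The largest is A#3 to G#4, a minor seventh (10 semitones).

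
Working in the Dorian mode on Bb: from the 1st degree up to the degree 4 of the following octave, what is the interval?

perfect eleventh

The scale runs Bb C Db Eb F G Ab.
1st degree = Bb; 4th degree (up an octave) = Eb.
Counting 11 letters and 17 half steps from Bb gives a perfect eleventh.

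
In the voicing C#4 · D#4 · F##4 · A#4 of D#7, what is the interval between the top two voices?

m3

Those voices are F##4 and A#4.
3 letter names make it a third; at 3 semitones (a half step narrower than major) the quality is minor.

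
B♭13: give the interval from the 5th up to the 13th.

major ninth

B♭ dominant thirteenth: B♭, D, F, A♭, C, G.
The 5th is F and the 13th is G.
F up to G spans 9 letter names and 14 semitones — a major ninth.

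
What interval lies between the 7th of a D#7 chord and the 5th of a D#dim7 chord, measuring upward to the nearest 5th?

D#7 has C# as its 7th, and D#dim7 has A as its 5th.
6 letter names make it a sixth; at 8 semitones (a half step narrower than major) the quality is minor.

minor sixth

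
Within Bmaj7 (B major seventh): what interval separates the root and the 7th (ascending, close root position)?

B major seventh: B–D♯–F♯–A♯.
Root = B; 7th = A♯.
From B to A♯ is 11 semitones, exactly the major seventh.

major seventh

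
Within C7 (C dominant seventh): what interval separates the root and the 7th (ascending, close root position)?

C7 is spelled C–E–G–B♭.
So we need the interval from C up to B♭.
C up to B♭ is 10 semitones, a half step narrower than a major seventh, so the interval is minor.

m7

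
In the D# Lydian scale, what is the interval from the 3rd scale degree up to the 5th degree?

minor third

The scale runs D# E# F## G## A# B# C##.
That puts F## below A#.
3 letter names make it a third; at 3 semitones (a half step narrower than major) the quality is minor.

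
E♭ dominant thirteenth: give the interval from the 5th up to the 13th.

The chord tones of E♭13 are E♭–G–B♭–D♭–F–C.
5th = B♭; 13th = C.
From B♭ to C is 14 semitones, exactly the major ninth.

major 9th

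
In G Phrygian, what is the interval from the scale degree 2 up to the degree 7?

G phrygian: G Ab Bb C D Eb F.
Scale degree 2 = Ab; scale degree 7 = F.
Ab up to F spans 6 letter names and 9 semitones — a major sixth.

major sixth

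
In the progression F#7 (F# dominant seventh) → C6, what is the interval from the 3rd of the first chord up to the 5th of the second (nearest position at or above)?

F#7 (F# dominant seventh) has A# as its 3rd, and C6 has G as its 5th.
7 letter names make it a seventh; at 9 semitones (a whole step narrower than major) the quality is diminished.

diminished 7th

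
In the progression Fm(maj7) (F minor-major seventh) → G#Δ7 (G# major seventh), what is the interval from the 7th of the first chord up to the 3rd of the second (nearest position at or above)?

Fm(maj7) (F minor-major seventh) has E as its 7th, and G#Δ7 (G# major seventh) has B# as its 3rd.
From E to B#: 8 semitones over a fifth = augmented.

augmented fifth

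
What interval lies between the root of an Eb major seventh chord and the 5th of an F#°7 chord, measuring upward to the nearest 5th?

major sixth

The root of Eb major seventh is Eb; the 5th of F#°7 is C.
Counting 6 letters and 9 half steps from Eb gives a major sixth.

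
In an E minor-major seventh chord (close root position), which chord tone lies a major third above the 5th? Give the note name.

EmM7 (E minor-major seventh) is spelled E, G, B, D♯.
The 5th is B. A major third above B is D♯.
D♯ is the chord's 7th.

D#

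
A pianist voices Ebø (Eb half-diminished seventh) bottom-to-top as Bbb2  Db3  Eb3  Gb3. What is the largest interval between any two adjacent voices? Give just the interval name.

major third

Adjacent intervals: Bbb2→Db3 = major third; Db3→Eb3 = major second; Eb3→Gb3 = minor third.
The largest is Bbb2 to Db3, a major third (4 semitones).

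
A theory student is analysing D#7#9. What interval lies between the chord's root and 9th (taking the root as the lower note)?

D# dominant seventh sharp nine is spelled D#–F##–A#–C#–E##.
That puts D# below E##.
D# up to E## is 15 semitones, a half step wider than a major ninth, so the interval is augmented.

A9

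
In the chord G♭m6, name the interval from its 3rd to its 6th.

augmented fourth

Spelling the chord: G♭-B𝄫-D♭-E♭.
So we need the interval from B𝄫 up to E♭.
4 letter names make it a fourth; at 6 semitones (a half step wider than perfect) the quality is augmented.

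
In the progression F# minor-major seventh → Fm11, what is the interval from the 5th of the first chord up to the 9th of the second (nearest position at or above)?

F# minor-major seventh has C# as its 5th, and Fm11 has G as its 9th.
From C# to G: 6 semitones over a fifth = diminished.

diminished fifth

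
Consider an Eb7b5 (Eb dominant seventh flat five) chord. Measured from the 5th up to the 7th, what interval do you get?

Spelling the chord: Eb G Bbb Db.
5th = Bbb; 7th = Db.
Bbb up to Db spans 3 letter names and 4 semitones — a major third.

major third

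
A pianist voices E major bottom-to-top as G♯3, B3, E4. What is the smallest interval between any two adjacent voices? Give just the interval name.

minor 3rd

Adjacent intervals: G♯3→B3 = minor third; B3→E4 = perfect fourth.
The smallest is G♯3 to B3, a minor third (3 semitones).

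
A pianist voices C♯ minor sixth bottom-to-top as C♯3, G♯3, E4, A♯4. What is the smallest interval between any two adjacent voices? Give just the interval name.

Adjacent intervals: C♯3→G♯3 = perfect fifth; G♯3→E4 = minor sixth; E4→A♯4 = augmented fourth.
The smallest is E4 to A♯4, an augmented fourth (6 semitones).

augmented fourth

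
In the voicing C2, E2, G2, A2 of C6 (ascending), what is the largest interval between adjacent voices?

Adjacent intervals: C2→E2 = major third; E2→G2 = minor third; G2→A2 = major second.
The largest is C2 to E2, a major third (4 semitones).

major third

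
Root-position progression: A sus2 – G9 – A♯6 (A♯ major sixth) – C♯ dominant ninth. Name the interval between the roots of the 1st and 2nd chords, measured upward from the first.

The roots are A and G.
From A to G: 10 semitones over a seventh = minor.

m7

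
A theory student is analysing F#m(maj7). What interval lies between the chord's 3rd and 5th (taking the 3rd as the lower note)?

F# minor-major seventh is spelled F#-A-C#-E#.
That puts A below C#.
From A to C# is 4 semitones, exactly the major third.

M3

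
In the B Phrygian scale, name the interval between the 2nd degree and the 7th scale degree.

B phrygian: B C D E F♯ G A.
So we need the interval from C up to A.
From C to A is 9 semitones, exactly the major sixth.

major sixth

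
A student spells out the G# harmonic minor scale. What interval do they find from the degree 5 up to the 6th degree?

minor second

G# harmonic minor: G# A# B C# D# E F##.
So we need the interval from D# up to E.
2 letter names make it a second; at 1 semitone (a half step narrower than major) the quality is minor.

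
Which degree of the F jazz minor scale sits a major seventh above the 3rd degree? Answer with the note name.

The scale is F G Ab Bb C D E.
The 3rd degree is Ab; a major seventh above that is G — scale degree 2.

G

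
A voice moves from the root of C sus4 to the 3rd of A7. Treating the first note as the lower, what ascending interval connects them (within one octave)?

augmented 1st

C sus4 has C as its root, and A7 has C# as its 3rd.
C up to C# is 1 semitone, a half step wider than a perfect unison, so the interval is augmented.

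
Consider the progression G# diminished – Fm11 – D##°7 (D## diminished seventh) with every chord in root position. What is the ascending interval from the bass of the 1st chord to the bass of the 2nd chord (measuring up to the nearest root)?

The roots are G# and F.
From G# to F: 9 semitones over a seventh = diminished.

d7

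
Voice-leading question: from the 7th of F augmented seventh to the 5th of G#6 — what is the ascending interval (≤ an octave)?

F augmented seventh has Eb as its 7th, and G#6 has D# as its 5th.
Eb up to D# is 12 semitones, a half step wider than a major seventh, so the interval is augmented.

augmented seventh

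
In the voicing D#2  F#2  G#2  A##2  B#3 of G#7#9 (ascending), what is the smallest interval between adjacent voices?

major second

Adjacent intervals: D#2→F#2 = minor third; F#2→G#2 = major second; G#2→A##2 = augmented second; A##2→B#3 = minor ninth.
The smallest is F#2 to G#2, a major second (2 semitones).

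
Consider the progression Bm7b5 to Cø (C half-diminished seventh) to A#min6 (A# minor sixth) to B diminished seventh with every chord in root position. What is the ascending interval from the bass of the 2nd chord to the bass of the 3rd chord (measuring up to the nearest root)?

augmented sixth

The roots are C and A#.
C up to A# is 10 semitones, a half step wider than a major sixth, so the interval is augmented.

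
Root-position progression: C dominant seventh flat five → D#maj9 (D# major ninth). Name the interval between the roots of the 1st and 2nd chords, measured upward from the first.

The roots are C and D#.
From C to D#: 3 semitones over a second = augmented.

augmented second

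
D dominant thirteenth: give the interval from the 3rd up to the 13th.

perfect 11th

D13 is spelled D F# A C E B.
So we need the interval from F# up to B.
F# up to B spans 11 letter names and 17 semitones — a perfect eleventh.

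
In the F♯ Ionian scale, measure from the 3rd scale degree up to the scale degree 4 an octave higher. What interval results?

Spelling the F♯ Ionian scale: F♯ G♯ A♯ B C♯ D♯ E♯.
So we need the interval from A♯ up to B.
From A♯ to B: 13 semitones over a ninth = minor.

m9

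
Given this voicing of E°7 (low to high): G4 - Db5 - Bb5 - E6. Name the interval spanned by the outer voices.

M13

The outer voices are G4 and E6.
G up to E spans 13 letter names and 21 semitones — a major thirteenth.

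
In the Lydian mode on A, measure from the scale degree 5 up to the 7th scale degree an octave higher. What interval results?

M10

A lydian: A B C# D# E F# G#.
The scale degree 5 is E and the 7th scale degree (up an octave) is G#.
From E to G# is 16 semitones, exactly the major tenth.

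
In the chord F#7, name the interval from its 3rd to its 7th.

diminished fifth

F#7 is spelled F#–A#–C#–E.
3rd = A#; 7th = E.
5 letter names make it a fifth; at 6 semitones (a half step narrower than perfect) the quality is diminished.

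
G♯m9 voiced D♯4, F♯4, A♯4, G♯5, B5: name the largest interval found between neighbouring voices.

Adjacent intervals: D♯4→F♯4 = minor third; F♯4→A♯4 = major third; A♯4→G♯5 = minor seventh; G♯5→B5 = minor third.
The largest is A♯4 to G♯5, a minor seventh (10 semitones).

minor seventh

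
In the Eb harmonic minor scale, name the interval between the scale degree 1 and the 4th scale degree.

perfect fourth

Spelling the Eb harmonic minor scale: Eb F Gb Ab Bb Cb D.
That puts Eb below Ab.
From Eb to Ab is 5 semitones, exactly the perfect fourth.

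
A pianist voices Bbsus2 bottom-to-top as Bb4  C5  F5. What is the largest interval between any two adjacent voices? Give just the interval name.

Adjacent intervals: Bb4→C5 = major second; C5→F5 = perfect fourth.
The largest is C5 to F5, a perfect fourth (5 semitones).

perfect fourth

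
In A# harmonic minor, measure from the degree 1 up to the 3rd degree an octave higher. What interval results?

m10

Spelling A# harmonic minor: A# B# C# D# E# F# G##.
So we need the interval from A# up to C#.
From A# to C#: 15 semitones over a tenth = minor.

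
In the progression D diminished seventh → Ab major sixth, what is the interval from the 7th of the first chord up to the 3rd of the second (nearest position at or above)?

The 7th of D diminished seventh is Cb; the 3rd of Ab major sixth is C.
From Cb to C: 1 semitone over a unison = augmented.

augmented unison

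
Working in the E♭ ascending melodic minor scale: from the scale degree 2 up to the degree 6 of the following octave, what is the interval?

E♭ melodic minor: E♭ F G♭ A♭ B♭ C D.
That puts F below C.
F up to C spans 12 letter names and 19 semitones — a perfect twelfth.

perfect 12th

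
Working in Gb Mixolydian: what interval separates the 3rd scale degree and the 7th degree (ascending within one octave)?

Gb mixolydian: Gb Ab Bb Cb Db Eb Fb.
3rd scale degree = Bb; degree 7 = Fb.
From Bb to Fb: 6 semitones over a fifth = diminished.

diminished fifth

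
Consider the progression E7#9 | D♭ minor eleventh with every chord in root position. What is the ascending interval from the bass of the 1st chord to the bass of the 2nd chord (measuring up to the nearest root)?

The roots are E and D♭.
7 letter names make it a seventh; at 9 semitones (a whole step narrower than major) the quality is diminished.

diminished seventh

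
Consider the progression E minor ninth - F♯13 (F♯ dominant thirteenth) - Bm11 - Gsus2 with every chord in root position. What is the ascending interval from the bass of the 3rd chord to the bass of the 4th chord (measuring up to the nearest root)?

minor sixth

The roots are B and G.
From B to G: 8 semitones over a sixth = minor.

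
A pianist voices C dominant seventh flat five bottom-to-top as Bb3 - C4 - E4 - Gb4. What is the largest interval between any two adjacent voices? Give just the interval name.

Adjacent intervals: Bb3→C4 = major second; C4→E4 = major third; E4→Gb4 = diminished third.
The largest is C4 to E4, a major third (4 semitones).

M3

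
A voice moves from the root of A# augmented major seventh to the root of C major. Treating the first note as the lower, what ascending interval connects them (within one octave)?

A# augmented major seventh has A# as its root, and C major has C as its root.
A# up to C is 2 semitones, a whole step narrower than a major third, so the interval is diminished.

d3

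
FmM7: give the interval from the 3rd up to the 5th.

major third

FmM7 is spelled F-Ab-C-E.
3rd = Ab; 5th = C.
Counting 3 letters and 4 half steps from Ab gives a major third.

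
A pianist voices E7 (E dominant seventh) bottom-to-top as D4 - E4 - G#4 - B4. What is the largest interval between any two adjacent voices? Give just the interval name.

Adjacent intervals: D4→E4 = major second; E4→G#4 = major third; G#4→B4 = minor third.
The largest is E4 to G#4, a major third (4 semitones).

M3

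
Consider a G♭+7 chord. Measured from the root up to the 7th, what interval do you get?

minor seventh

The chord tones of G♭+7 (G♭ augmented seventh) are G♭, B♭, D, F♭.
So we need the interval from G♭ up to F♭.
From G♭ to F♭: 10 semitones over a seventh = minor.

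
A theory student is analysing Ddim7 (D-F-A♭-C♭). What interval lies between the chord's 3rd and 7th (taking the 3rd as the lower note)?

diminished 5th

So we need the interval from F up to C♭.
From F to C♭: 6 semitones over a fifth = diminished.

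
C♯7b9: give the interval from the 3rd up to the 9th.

Spelling the chord: C♯, E♯, G♯, B, D.
So we need the interval from E♯ up to D.
7 letter names make it a seventh; at 9 semitones (a whole step narrower than major) the quality is diminished.

diminished seventh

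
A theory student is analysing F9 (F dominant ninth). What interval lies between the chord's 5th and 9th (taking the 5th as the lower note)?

F9: F–A–C–Eb–G.
The 5th is C and the 9th is G.
From C to G is 7 semitones, exactly the perfect fifth.

P5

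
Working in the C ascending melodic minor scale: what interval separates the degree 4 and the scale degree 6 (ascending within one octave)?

M3

Spelling the C ascending melodic minor scale: C D Eb F G A B.
Degree 4 = F; 6th degree = A.
From F to A is 4 semitones, exactly the major third.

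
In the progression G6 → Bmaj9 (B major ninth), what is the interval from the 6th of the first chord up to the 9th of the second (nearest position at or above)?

major 6th

G6 has E as its 6th, and Bmaj9 (B major ninth) has C# as its 9th.
Counting 6 letters and 9 half steps from E gives a major sixth.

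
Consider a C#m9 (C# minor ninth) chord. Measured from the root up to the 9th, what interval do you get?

C# minor ninth is spelled C# E G# B D#.
Root = C#; 9th = D#.
C# up to D# spans 9 letter names and 14 semitones — a major ninth.

major ninth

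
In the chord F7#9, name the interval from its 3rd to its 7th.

diminished 5th

Spelling the chord: F-A-C-Eb-G#.
So we need the interval from A up to Eb.
5 letter names make it a fifth; at 6 semitones (a half step narrower than perfect) the quality is diminished.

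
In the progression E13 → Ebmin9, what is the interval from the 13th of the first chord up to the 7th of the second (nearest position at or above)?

The 13th of E13 is C#; the 7th of Ebmin9 is Db.
C# up to Db is 0 semitones, a whole step narrower than a major second, so the interval is diminished.

diminished 2nd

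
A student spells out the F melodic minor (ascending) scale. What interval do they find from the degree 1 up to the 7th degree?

major 7th

F melodic minor: F G A♭ B♭ C D E.
That puts F below E.
Counting 7 letters and 11 half steps from F gives a major seventh.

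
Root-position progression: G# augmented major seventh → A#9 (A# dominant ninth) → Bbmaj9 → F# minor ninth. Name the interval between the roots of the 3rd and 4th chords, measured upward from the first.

augmented fifth

The roots are Bb and F#.
From Bb to F#: 8 semitones over a fifth = augmented.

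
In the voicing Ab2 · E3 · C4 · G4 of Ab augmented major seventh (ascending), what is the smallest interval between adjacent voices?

Adjacent intervals: Ab2→E3 = augmented fifth; E3→C4 = minor sixth; C4→G4 = perfect fifth.
The smallest is C4 to G4, a perfect fifth (7 semitones).

perfect fifth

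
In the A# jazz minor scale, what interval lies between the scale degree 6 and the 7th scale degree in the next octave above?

The scale runs A# B# C# D# E# F## G##.
Scale degree 6 = F##; 7th degree (up an octave) = G##.
F## up to G## spans 9 letter names and 14 semitones — a major ninth.

major ninth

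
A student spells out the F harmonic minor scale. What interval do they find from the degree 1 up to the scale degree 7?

The scale runs F G Ab Bb C Db E.
So we need the interval from F up to E.
From F to E is 11 semitones, exactly the major seventh.

major seventh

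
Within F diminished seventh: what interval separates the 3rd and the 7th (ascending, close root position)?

Spelling the chord: F Ab Cb Ebb.
That puts Ab below Ebb.
5 letter names make it a fifth; at 6 semitones (a half step narrower than perfect) the quality is diminished.

d5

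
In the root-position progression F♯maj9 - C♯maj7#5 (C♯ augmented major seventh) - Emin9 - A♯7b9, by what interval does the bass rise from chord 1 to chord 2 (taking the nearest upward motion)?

The roots are F♯ and C♯.
From F♯ to C♯ is 7 semitones, exactly the perfect fifth.

perfect fifth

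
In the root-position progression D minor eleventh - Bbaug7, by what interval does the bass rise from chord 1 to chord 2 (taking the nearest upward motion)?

The roots are D and Bb.
From D to Bb: 8 semitones over a sixth = minor.

minor sixth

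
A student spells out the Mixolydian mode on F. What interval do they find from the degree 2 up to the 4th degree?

minor third

The scale runs F G A Bb C D Eb.
The degree 2 is G and the scale degree 4 is Bb.
3 letter names make it a third; at 3 semitones (a half step narrower than major) the quality is minor.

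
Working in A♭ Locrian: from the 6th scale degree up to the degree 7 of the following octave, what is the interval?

major ninth

A♭ locrian: A♭ B𝄫 C♭ D♭ E𝄫 F♭ G♭.
That puts F♭ below G♭.
Counting 9 letters and 14 half steps from F♭ gives a major ninth.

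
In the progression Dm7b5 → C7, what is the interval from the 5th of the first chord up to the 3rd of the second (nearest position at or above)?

augmented fifth

Dm7b5 has Ab as its 5th, and C7 has E as its 3rd.
5 letter names make it a fifth; at 8 semitones (a half step wider than perfect) the quality is augmented.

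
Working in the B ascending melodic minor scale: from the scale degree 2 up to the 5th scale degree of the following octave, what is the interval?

perfect eleventh

The scale runs B C♯ D E F♯ G♯ A♯.
That puts C♯ below F♯.
C♯ up to F♯ spans 11 letter names and 17 semitones — a perfect eleventh.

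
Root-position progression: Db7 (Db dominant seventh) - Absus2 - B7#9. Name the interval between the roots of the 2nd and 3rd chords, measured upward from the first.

The roots are Ab and B.
2 letter names make it a second; at 3 semitones (a half step wider than major) the quality is augmented.

augmented second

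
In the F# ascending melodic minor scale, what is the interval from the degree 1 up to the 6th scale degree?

Spelling the F# ascending melodic minor scale: F# G# A B C# D# E#.
That puts F# below D#.
F# up to D# spans 6 letter names and 9 semitones — a major sixth.

major sixth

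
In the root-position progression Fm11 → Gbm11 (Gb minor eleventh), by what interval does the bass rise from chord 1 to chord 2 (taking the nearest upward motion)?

The roots are F and Gb.
From F to Gb: 1 semitone over a second = minor.

minor second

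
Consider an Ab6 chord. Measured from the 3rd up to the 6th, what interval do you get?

The chord tones of Ab major sixth are Ab, C, Eb, F.
That puts C below F.
From C to F is 5 semitones, exactly the perfect fourth.

perfect fourth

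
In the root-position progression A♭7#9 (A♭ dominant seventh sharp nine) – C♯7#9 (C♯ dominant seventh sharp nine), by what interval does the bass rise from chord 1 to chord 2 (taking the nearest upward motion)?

augmented 3rd

The roots are A♭ and C♯.
3 letter names make it a third; at 5 semitones (a half step wider than major) the quality is augmented.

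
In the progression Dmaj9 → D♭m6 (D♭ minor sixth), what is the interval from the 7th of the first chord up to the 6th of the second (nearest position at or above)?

Dmaj9 has C♯ as its 7th, and D♭m6 (D♭ minor sixth) has B♭ as its 6th.
7 letter names make it a seventh; at 9 semitones (a whole step narrower than major) the quality is diminished.

diminished seventh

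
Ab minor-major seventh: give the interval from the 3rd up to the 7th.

augmented 5th

Ab minor-major seventh is spelled Ab–Cb–Eb–G.
So we need the interval from Cb up to G.
From Cb to G: 8 semitones over a fifth = augmented.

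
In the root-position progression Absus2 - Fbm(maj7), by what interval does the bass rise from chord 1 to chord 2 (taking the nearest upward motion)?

minor sixth

The roots are Ab and Fb.
Ab up to Fb is 8 semitones, a half step narrower than a major sixth, so the interval is minor.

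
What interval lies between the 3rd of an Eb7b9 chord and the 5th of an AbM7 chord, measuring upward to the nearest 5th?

minor sixth

Eb7b9 has G as its 3rd, and AbM7 has Eb as its 5th.
6 letter names make it a sixth; at 8 semitones (a half step narrower than major) the quality is minor.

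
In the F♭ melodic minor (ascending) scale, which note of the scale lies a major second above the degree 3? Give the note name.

Bbb

The scale is F♭ G♭ A𝄫 B𝄫 C♭ D♭ E♭.
The degree 3 is A𝄫; a major second above that is B𝄫 — scale degree 4.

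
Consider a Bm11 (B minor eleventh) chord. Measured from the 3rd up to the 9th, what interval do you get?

The chord tones of B minor eleventh are B–D–F#–A–C#–E.
That puts D below C#.
Counting 7 letters and 11 half steps from D gives a major seventh.

major 7th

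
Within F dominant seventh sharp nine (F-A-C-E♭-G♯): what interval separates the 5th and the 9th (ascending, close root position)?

The 5th is C and the 9th is G♯.
From C to G♯: 8 semitones over a fifth = augmented.

augmented fifth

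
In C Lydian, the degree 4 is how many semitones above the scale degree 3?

The scale is C D E F# G A B.
E up to F# is a major second — 2 semitones.

2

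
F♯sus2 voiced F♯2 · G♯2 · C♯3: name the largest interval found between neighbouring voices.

Adjacent intervals: F♯2→G♯2 = major second; G♯2→C♯3 = perfect fourth.
The largest is G♯2 to C♯3, a perfect fourth (5 semitones).

perfect fourth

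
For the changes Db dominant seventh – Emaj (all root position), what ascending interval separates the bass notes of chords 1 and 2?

augmented second

The roots are Db and E.
From Db to E: 3 semitones over a second = augmented.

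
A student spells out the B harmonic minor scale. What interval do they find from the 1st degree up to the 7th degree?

major seventh

The scale runs B C# D E F# G A#.
That puts B below A#.
Counting 7 letters and 11 half steps from B gives a major seventh.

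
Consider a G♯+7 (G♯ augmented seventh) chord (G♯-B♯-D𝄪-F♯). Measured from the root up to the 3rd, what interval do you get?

major third

That puts G♯ below B♯.
Counting 3 letters and 4 half steps from G♯ gives a major third.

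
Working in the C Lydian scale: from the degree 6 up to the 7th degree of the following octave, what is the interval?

C lydian: C D E F# G A B.
That puts A below B.
Counting 9 letters and 14 half steps from A gives a major ninth.

major ninth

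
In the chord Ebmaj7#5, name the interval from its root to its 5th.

The chord tones of Eb augmented major seventh are Eb-G-B-D.
That puts Eb below B.
Eb up to B is 8 semitones, a half step wider than a perfect fifth, so the interval is augmented.

augmented 5th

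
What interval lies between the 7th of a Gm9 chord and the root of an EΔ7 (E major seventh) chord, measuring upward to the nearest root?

major seventh

Gm9 has F as its 7th, and EΔ7 (E major seventh) has E as its root.
From F to E is 11 semitones, exactly the major seventh.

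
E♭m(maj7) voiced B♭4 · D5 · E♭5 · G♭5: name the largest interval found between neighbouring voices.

Adjacent intervals: B♭4→D5 = major third; D5→E♭5 = minor second; E♭5→G♭5 = minor third.
The largest is B♭4 to D5, a major third (4 semitones).

major third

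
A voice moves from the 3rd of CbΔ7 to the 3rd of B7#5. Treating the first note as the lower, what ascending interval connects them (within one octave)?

A7

CbΔ7 has Eb as its 3rd, and B7#5 has D# as its 3rd.
7 letter names make it a seventh; at 12 semitones (a half step wider than major) the quality is augmented.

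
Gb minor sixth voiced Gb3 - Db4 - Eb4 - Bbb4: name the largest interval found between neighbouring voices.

perfect fifth

Adjacent intervals: Gb3→Db4 = perfect fifth; Db4→Eb4 = major second; Eb4→Bbb4 = diminished fifth.
The largest is Gb3 to Db4, a perfect fifth (7 semitones).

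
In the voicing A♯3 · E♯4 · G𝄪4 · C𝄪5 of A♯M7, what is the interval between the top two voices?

perfect fourth

Those voices are G𝄪4 and C𝄪5.
Counting 4 letters and 5 half steps from G𝄪 gives a perfect fourth.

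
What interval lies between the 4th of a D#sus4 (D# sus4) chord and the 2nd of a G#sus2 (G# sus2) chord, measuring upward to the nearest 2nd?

major second

D#sus4 (D# sus4) has G# as its 4th, and G#sus2 (G# sus2) has A# as its 2nd.
Counting 2 letters and 2 half steps from G# gives a major second.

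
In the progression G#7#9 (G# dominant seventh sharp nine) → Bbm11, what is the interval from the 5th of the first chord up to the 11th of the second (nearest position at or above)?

The 5th of G#7#9 (G# dominant seventh sharp nine) is D#; the 11th of Bbm11 is Eb.
D# up to Eb is 0 semitones, a whole step narrower than a major second, so the interval is diminished.

diminished second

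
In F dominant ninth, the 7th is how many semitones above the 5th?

Spelling the chord: F, A, C, E♭, G.
C to E♭ is a minor third: 3 semitones.

3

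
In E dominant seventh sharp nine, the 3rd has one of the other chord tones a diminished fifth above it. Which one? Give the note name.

Spelling the chord: E-G♯-B-D-F𝄪.
The 3rd is G♯. A diminished fifth above G♯ is D.
D is the chord's 7th.

D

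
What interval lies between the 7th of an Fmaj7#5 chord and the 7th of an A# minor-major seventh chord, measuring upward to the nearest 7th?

augmented third

Fmaj7#5 has E as its 7th, and A# minor-major seventh has G## as its 7th.
E up to G## is 5 semitones, a half step wider than a major third, so the interval is augmented.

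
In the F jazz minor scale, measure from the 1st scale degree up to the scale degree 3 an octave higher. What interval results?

m10

Spelling the F jazz minor scale: F G Ab Bb C D E.
The 1st scale degree is F and the degree 3 (up an octave) is Ab.
10 letter names make it a tenth; at 15 semitones (a half step narrower than major) the quality is minor.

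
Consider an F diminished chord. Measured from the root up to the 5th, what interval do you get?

Fdim is spelled F, A♭, C♭.
The root is F and the 5th is C♭.
F up to C♭ is 6 semitones, a half step narrower than a perfect fifth, so the interval is diminished.

d5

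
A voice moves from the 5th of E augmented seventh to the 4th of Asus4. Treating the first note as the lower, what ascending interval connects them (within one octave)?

diminished 3rd

The 5th of E augmented seventh is B#; the 4th of Asus4 is D.
B# up to D is 2 semitones, a whole step narrower than a major third, so the interval is diminished.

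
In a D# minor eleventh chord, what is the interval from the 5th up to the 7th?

m3

D# minor eleventh is spelled D#, F#, A#, C#, E#, G#.
The 5th is A# and the 7th is C#.
A# up to C# is 3 semitones, a half step narrower than a major third, so the interval is minor.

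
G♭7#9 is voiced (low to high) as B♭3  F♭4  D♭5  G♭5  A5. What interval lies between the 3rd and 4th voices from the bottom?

Those voices are D♭5 and G♭5.
D♭ up to G♭ spans 4 letter names and 5 semitones — a perfect fourth.

perfect 4th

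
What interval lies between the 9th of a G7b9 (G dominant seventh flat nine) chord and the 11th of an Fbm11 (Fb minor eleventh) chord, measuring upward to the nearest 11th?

G7b9 (G dominant seventh flat nine) has Ab as its 9th, and Fbm11 (Fb minor eleventh) has Bbb as its 11th.
2 letter names make it a second; at 1 semitone (a half step narrower than major) the quality is minor.

m2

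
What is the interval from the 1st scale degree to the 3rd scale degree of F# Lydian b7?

F# lydian dominant: F# G# A# B# C# D# E.
So we need the interval from F# up to A#.
Counting 3 letters and 4 half steps from F# gives a major third.

major third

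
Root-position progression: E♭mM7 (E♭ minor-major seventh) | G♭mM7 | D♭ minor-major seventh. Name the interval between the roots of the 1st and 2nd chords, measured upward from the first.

The roots are E♭ and G♭.
From E♭ to G♭: 3 semitones over a third = minor.

minor third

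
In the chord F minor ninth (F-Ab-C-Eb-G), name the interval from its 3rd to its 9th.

M7

The 3rd is Ab and the 9th is G.
From Ab to G is 11 semitones, exactly the major seventh.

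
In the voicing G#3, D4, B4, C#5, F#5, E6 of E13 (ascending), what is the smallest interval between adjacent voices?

major 2nd

Adjacent intervals: G#3→D4 = diminished fifth; D4→B4 = major sixth; B4→C#5 = major second; C#5→F#5 = perfect fourth; F#5→E6 = minor seventh.
The smallest is B4 to C#5, a major second (2 semitones).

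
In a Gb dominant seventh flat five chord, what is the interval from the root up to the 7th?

minor 7th

Gb7b5: Gb–Bb–Dbb–Fb.
The root is Gb and the 7th is Fb.
Gb up to Fb is 10 semitones, a half step narrower than a major seventh, so the interval is minor.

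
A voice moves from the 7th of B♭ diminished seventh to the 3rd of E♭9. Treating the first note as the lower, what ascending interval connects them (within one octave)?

B♭ diminished seventh has A𝄫 as its 7th, and E♭9 has G as its 3rd.
A𝄫 up to G is 12 semitones, a half step wider than a major seventh, so the interval is augmented.

augmented 7th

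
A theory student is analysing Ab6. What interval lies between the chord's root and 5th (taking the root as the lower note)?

perfect 5th

Spelling the chord: Ab, C, Eb, F.
The root is Ab and the 5th is Eb.
Ab up to Eb spans 5 letter names and 7 semitones — a perfect fifth.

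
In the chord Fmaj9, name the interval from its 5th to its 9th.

perfect fifth

Spelling the chord: F A C E G.
The 5th is C and the 9th is G.
From C to G is 7 semitones, exactly the perfect fifth.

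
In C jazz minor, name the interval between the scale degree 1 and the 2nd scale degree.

major 2nd

Spelling C jazz minor: C D E♭ F G A B.
Scale degree 1 = C; degree 2 = D.
Counting 2 letters and 2 half steps from C gives a major second.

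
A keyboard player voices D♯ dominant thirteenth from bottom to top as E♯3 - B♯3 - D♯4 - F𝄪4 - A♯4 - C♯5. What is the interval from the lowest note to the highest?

The outer voices are E♯3 and C♯5.
13 letter names make it a thirteenth; at 20 semitones (a half step narrower than major) the quality is minor.

minor thirteenth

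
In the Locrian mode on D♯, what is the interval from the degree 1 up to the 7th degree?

Spelling the Locrian mode on D♯: D♯ E F♯ G♯ A B C♯.
Degree 1 = D♯; 7th degree = C♯.
From D♯ to C♯: 10 semitones over a seventh = minor.

minor seventh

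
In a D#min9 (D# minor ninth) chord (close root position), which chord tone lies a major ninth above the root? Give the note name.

E#

Spelling the chord: D#–F#–A#–C#–E#.
The root is D#. A major ninth above D# is E#.
E# is the chord's 9th.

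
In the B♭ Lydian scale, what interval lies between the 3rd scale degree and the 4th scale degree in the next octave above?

major ninth

B♭ lydian: B♭ C D E F G A.
The 3rd scale degree is D and the 4th scale degree (up an octave) is E.
From D to E is 14 semitones, exactly the major ninth.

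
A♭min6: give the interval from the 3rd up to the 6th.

Spelling the chord: A♭ C♭ E♭ F.
So we need the interval from C♭ up to F.
C♭ up to F is 6 semitones, a half step wider than a perfect fourth, so the interval is augmented.

augmented fourth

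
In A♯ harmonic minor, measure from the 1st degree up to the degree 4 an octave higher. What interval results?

Spelling A♯ harmonic minor: A♯ B♯ C♯ D♯ E♯ F♯ G𝄪.
So we need the interval from A♯ up to D♯.
Counting 11 letters and 17 half steps from A♯ gives a perfect eleventh.

perfect eleventh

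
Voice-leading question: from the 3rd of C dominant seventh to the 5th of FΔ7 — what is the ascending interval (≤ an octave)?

minor 6th

C dominant seventh has E as its 3rd, and FΔ7 has C as its 5th.
From E to C: 8 semitones over a sixth = minor.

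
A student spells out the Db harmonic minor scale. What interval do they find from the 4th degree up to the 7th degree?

augmented fourth

Spelling the Db harmonic minor scale: Db Eb Fb Gb Ab Bbb C.
So we need the interval from Gb up to C.
From Gb to C: 6 semitones over a fourth = augmented.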